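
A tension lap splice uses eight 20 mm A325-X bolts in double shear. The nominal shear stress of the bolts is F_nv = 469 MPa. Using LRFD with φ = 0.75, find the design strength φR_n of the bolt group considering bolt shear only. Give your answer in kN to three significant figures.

A_b = π × 20² / 4 = 314.2 mm².
R_n = F_nv · A_b · n · n_s = 469 × 314.2 × 8 × 2 / 1000 = 2357 kN.
Design strength φR_n = 0.75 × 2357 = 1770 kN.

1770 kN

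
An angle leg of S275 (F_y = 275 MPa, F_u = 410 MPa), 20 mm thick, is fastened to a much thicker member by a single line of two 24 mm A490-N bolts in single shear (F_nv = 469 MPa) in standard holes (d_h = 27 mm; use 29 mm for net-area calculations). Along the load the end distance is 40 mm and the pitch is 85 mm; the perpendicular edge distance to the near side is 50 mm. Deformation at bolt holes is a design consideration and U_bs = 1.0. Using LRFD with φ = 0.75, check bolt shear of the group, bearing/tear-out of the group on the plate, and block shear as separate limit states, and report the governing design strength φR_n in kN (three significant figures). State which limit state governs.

Bolt shear: A_b = π·24²/4 = 452.4 mm²; R_n = 469 × 452.4 × 2 × 1 / 1000 = 424.3 kN → 0.75 × 424.3 = 318 kN.
Bearing: edge l_c = 26.5, r_n = 260.8 kN; interior l_c = 58, r_n = 472.3 kN; R_n = 260.8 + 1·472.3 = 733.1 kN → 550 kN.
Block shear: A_gv = 2500, A_nv = 1630, A_nt = 710 mm²; R_n = min(0.6F_uA_nv, 0.6F_yA_gv) + U_bs·F_u·A_nt = 692.1 kN → 519 kN.
Bolt shear governs: 318 kN.

318 kN (bolt shear governs)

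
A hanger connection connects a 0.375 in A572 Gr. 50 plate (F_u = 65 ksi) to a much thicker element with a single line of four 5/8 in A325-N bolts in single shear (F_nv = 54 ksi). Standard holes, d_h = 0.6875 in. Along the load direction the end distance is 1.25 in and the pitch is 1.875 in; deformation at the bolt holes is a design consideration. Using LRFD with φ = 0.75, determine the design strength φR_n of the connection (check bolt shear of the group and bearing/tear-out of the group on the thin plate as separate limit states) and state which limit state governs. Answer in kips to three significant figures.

Bolt shear: A_b = π·0.625²/4 = 0.3068 in²; R_n = 54 × 0.3068 × 4 × 1 = 66.27 kips → 0.75 × 66.27 = 49.7 kips.
Bearing (1.2 l_c t F_u ≤ 2.4 d t F_u): upper limit = 2.4·0.625·0.375·65 = 36.56 kips.
  Edge l_c = 1.25 − 0.6875/2 = 0.9062 → r_n = 26.51 kips; interior l_c = 1.875 − 0.6875 = 1.188 → r_n = 34.73 kips.
  R_n,bearing = 1·26.51 + 3·34.73 = 130.7 kips → 0.75 × 130.7 = 98 kips.
Bolt shear governs: 49.7 kips.

49.7 kips (bolt shear governs)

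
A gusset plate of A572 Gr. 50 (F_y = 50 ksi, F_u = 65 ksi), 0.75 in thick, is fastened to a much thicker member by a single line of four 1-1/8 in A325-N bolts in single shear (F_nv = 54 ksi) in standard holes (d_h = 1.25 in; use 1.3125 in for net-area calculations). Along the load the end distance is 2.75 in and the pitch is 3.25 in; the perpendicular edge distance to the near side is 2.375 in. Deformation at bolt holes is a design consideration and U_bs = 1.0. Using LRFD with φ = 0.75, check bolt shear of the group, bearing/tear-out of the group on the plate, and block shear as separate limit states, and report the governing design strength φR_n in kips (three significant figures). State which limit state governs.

Bolt shear: A_b = π·1.125²/4 = 0.994 in²; R_n = 54 × 0.994 × 4 × 1 = 214.7 kips → 0.75 × 214.7 = 161 kips.
Bearing: edge l_c = 2.125, r_n = 124.3 kips; interior l_c = 2, r_n = 117 kips; R_n = 124.3 + 3·117 = 475.3 kips → 356 kips.
Block shear: A_gv = 9.375, A_nv = 5.93, A_nt = 1.289 in²; R_n = min(0.6F_uA_nv, 0.6F_yA_gv) + U_bs·F_u·A_nt = 315 kips → 236 kips.
Bolt shear governs: 161 kips.

161 kips (bolt shear governs)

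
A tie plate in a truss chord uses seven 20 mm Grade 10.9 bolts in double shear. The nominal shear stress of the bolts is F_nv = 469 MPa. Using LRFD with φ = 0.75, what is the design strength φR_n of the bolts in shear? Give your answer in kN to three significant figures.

A_b = π × 20² / 4 = 314.2 mm².
R_n = F_nv · A_b · n · n_s = 469 × 314.2 × 7 × 2 / 1000 = 2063 kN.
Design strength φR_n = 0.75 × 2063 = 1550 kN.

1550 kN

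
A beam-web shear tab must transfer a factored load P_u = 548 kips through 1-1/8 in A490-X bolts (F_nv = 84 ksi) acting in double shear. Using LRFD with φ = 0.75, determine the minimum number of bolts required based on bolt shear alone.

5 bolts

A_b = π·1.125²/4 = 0.994 in².
Per-bolt design strength φR_n = 0.75 × 84 × 0.994 × 2 = 125.2 kips.
n ≥ 548 / 125.2 = 4.375 → use 5 bolts.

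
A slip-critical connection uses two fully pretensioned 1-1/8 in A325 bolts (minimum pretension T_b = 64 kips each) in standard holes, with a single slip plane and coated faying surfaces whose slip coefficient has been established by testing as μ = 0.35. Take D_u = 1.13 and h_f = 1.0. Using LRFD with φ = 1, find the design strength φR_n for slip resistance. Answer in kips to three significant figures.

R_n = μ · D_u · h_f · T_b · n_s · n_b = 0.35 × 1.13 × 1.0 × 64 × 1 × 2 = 50.62 kips.
Design strength φR_n = 1 × 50.62 = 50.6 kips.

50.6 kips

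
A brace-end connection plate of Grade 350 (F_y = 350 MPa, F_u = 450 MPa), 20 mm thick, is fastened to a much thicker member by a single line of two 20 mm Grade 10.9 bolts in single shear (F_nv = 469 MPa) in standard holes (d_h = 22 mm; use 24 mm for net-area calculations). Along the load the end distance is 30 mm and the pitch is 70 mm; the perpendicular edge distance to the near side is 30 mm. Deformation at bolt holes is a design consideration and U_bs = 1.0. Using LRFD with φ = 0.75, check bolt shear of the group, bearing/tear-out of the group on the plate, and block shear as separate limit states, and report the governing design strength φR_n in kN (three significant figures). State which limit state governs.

221 kN (bolt shear governs)

Bolt shear: A_b = π·20²/4 = 314.2 mm²; R_n = 469 × 314.2 × 2 × 1 / 1000 = 294.7 kN → 0.75 × 294.7 = 221 kN.
Bearing: edge l_c = 19, r_n = 205.2 kN; interior l_c = 48, r_n = 432 kN; R_n = 205.2 + 1·432 = 637.2 kN → 478 kN.
Block shear: A_gv = 2000, A_nv = 1280, A_nt = 360 mm²; R_n = min(0.6F_uA_nv, 0.6F_yA_gv) + U_bs·F_u·A_nt = 507.6 kN → 381 kN.
Bolt shear governs: 221 kN.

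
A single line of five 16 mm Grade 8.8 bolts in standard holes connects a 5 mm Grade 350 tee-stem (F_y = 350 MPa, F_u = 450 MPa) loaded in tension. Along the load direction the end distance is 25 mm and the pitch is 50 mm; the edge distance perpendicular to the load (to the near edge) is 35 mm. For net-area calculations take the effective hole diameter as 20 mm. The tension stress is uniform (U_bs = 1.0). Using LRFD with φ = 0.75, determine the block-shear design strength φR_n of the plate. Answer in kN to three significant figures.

Shear plane L_v = 25 + 4·50 = 225 mm; A_gv = 225 × 5 = 1125 mm².
A_nv = (225 − 4.5·20) × 5 = 675 mm².
A_nt = (35 − 0.5·20) × 5 = 125 mm².
0.6 F_u A_nv = 182.2 kN; 0.6 F_y A_gv = 236.2 kN → shear rupture governs the shear term.
R_n = 182.2 + 1.0 × 450 × 125 / 1000 = 238.5 kN.
Design strength φR_n = 0.75 × 238.5 = 179 kN.

179 kN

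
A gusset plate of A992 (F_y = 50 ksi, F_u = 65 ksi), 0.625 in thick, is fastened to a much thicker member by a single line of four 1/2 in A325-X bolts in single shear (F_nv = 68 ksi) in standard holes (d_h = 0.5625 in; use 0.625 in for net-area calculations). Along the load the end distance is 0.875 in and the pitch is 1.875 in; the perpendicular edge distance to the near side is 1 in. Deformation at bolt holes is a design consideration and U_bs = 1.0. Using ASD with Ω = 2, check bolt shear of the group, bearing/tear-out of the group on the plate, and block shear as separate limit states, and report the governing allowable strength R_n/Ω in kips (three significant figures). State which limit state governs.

Bolt shear: A_b = π·0.5²/4 = 0.1963 in²; R_n = 68 × 0.1963 × 4 × 1 = 53.41 kips → 53.41 / 2 = 26.7 kips.
Bearing: edge l_c = 0.5938, r_n = 28.95 kips; interior l_c = 1.312, r_n = 48.75 kips; R_n = 28.95 + 3·48.75 = 175.2 kips → 87.6 kips.
Block shear: A_gv = 4.062, A_nv = 2.695, A_nt = 0.4297 in²; R_n = min(0.6F_uA_nv, 0.6F_yA_gv) + U_bs·F_u·A_nt = 133 kips → 66.5 kips.
Bolt shear governs: 26.7 kips.

26.7 kips (bolt shear governs)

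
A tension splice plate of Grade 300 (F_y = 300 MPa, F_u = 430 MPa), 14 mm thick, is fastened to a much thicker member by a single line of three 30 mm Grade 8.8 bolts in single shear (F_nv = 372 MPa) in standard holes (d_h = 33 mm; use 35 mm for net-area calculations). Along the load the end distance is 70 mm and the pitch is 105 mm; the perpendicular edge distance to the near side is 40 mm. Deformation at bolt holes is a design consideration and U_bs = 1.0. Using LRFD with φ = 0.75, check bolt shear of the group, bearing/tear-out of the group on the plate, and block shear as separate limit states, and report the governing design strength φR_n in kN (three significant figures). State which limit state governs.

592 kN (bolt shear governs)

Bolt shear: A_b = π·30²/4 = 706.9 mm²; R_n = 372 × 706.9 × 3 × 1 / 1000 = 788.9 kN → 0.75 × 788.9 = 592 kN.
Bearing: edge l_c = 53.5, r_n = 386.5 kN; interior l_c = 72, r_n = 433.4 kN; R_n = 386.5 + 2·433.4 = 1253 kN → 940 kN.
Block shear: A_gv = 3920, A_nv = 2695, A_nt = 315 mm²; R_n = min(0.6F_uA_nv, 0.6F_yA_gv) + U_bs·F_u·A_nt = 830.8 kN → 623 kN.
Bolt shear governs: 592 kN.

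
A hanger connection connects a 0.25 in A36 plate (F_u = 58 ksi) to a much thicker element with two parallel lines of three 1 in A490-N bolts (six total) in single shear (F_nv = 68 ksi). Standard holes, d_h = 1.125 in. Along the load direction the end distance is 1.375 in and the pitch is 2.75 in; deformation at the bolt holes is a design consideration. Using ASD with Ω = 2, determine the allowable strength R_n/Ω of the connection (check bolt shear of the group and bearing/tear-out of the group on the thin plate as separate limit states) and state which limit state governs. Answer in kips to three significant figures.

70.7 kips (bearing governs)

Bolt shear: A_b = π·1²/4 = 0.7854 in²; R_n = 68 × 0.7854 × 6 × 1 = 320.4 kips → 320.4 / 2 = 160 kips.
Bearing (1.2 l_c t F_u ≤ 2.4 d t F_u): upper limit = 2.4·1·0.25·58 = 34.8 kips.
  Edge l_c = 1.375 − 1.125/2 = 0.8125 → r_n = 14.14 kips; interior l_c = 2.75 − 1.125 = 1.625 → r_n = 28.27 kips.
  R_n,bearing = 2·14.14 + 4·28.27 = 141.4 kips → 141.4 / 2 = 70.7 kips.
Bearing governs: 70.7 kips.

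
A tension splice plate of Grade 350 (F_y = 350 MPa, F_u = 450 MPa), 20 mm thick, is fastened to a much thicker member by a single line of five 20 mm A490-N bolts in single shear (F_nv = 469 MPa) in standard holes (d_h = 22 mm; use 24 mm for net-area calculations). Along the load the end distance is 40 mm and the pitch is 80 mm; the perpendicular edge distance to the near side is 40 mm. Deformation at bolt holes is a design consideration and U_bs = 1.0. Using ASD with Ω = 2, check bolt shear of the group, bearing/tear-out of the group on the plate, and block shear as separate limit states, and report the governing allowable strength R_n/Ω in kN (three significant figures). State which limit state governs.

368 kN (bolt shear governs)

Bolt shear: A_b = π·20²/4 = 314.2 mm²; R_n = 469 × 314.2 × 5 × 1 / 1000 = 736.7 kN → 736.7 / 2 = 368 kN.
Bearing: edge l_c = 29, r_n = 313.2 kN; interior l_c = 58, r_n = 432 kN; R_n = 313.2 + 4·432 = 2041 kN → 1020 kN.
Block shear: A_gv = 7200, A_nv = 5040, A_nt = 560 mm²; R_n = min(0.6F_uA_nv, 0.6F_yA_gv) + U_bs·F_u·A_nt = 1613 kN → 806 kN.
Bolt shear governs: 368 kN.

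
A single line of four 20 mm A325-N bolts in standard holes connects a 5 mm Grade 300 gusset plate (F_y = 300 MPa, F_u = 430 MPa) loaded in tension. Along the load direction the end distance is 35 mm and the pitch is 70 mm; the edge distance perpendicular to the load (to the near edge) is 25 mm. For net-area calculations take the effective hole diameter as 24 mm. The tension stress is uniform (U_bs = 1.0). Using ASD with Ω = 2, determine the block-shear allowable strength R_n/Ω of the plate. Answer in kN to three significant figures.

118 kN

Shear plane L_v = 35 + 3·70 = 245 mm; A_gv = 245 × 5 = 1225 mm².
A_nv = (245 − 3.5·24) × 5 = 805 mm².
A_nt = (25 − 0.5·24) × 5 = 65 mm².
0.6 F_u A_nv = 207.7 kN; 0.6 F_y A_gv = 220.5 kN → shear rupture governs the shear term.
R_n = 207.7 + 1.0 × 430 × 65 / 1000 = 235.6 kN.
Allowable strength R_n/Ω = 235.6 / 2 = 118 kN.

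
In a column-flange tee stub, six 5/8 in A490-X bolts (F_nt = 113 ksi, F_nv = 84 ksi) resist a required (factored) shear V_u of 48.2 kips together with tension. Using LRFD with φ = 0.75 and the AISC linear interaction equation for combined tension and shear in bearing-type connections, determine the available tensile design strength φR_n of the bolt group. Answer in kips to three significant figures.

138 kips

A_b = π·0.625²/4 = 0.3068 in²; f_rv = 48.2 / (6 × 0.3068) = 26.18 ksi.
F'_nt = 1.3 F_nt − (F_nt / φF_nv) f_rv = 1.3·113 − (113/(0.75·84))·26.18 = 99.93 ksi, capped at F_nt → F'_nt = 99.93 ksi.
R_n = F'_nt · A_b · n = 99.93 × 0.3068 × 6 = 184 kips.
Design strength φR_n = 0.75 × 184 = 138 kips.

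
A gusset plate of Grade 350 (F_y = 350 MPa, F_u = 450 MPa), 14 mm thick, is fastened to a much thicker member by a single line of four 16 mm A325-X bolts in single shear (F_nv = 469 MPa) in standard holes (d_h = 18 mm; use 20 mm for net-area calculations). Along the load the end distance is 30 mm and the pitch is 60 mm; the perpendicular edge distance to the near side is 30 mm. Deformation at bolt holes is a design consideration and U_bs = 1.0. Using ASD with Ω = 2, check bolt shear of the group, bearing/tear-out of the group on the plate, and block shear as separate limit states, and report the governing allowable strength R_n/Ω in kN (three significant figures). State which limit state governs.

Bolt shear: A_b = π·16²/4 = 201.1 mm²; R_n = 469 × 201.1 × 4 × 1 / 1000 = 377.2 kN → 377.2 / 2 = 189 kN.
Bearing: edge l_c = 21, r_n = 158.8 kN; interior l_c = 42, r_n = 241.9 kN; R_n = 158.8 + 3·241.9 = 884.5 kN → 442 kN.
Block shear: A_gv = 2940, A_nv = 1960, A_nt = 280 mm²; R_n = min(0.6F_uA_nv, 0.6F_yA_gv) + U_bs·F_u·A_nt = 655.2 kN → 328 kN.
Bolt shear governs: 189 kN.

189 kN (bolt shear governs)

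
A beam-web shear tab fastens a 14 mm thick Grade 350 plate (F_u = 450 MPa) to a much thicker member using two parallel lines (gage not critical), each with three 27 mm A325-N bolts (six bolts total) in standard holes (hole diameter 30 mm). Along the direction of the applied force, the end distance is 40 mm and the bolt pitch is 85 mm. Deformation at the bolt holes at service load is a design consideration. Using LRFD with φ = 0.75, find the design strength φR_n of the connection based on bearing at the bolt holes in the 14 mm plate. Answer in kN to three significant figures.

1510 kN

Per bolt r_n = 1.2 l_c t F_u ≤ 2.4 d t F_u; upper limit = 2.4 × 27 × 14 × 450 / 1000 = 408.2 kN.
Edge bolt: l_c = 40 − 30/2 = 25 mm → 1.2 × 25 × 14 × 450 / 1000 = 189 → r_n = 189 kN.
Interior bolts: l_c = 85 − 30 = 55 mm → 1.2 × 55 × 14 × 450 / 1000 = 415.8 → r_n = 408.2 kN.
R_n = 2 × 189 + 4 × 408.2 = 2011 kN.
Design strength φR_n = 0.75 × 2011 = 1510 kN.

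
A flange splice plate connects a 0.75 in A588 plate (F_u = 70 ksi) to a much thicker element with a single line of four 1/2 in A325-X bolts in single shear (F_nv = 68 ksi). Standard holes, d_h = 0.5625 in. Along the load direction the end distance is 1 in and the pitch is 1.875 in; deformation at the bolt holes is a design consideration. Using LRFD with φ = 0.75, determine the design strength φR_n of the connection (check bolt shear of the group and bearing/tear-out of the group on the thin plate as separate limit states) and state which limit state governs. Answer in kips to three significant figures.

Bolt shear: A_b = π·0.5²/4 = 0.1963 in²; R_n = 68 × 0.1963 × 4 × 1 = 53.41 kips → 0.75 × 53.41 = 40.1 kips.
Bearing (1.2 l_c t F_u ≤ 2.4 d t F_u): upper limit = 2.4·0.5·0.75·70 = 63 kips.
  Edge l_c = 1 − 0.5625/2 = 0.7188 → r_n = 45.28 kips; interior l_c = 1.875 − 0.5625 = 1.312 → r_n = 63 kips.
  R_n,bearing = 1·45.28 + 3·63 = 234.3 kips → 0.75 × 234.3 = 176 kips.
Bolt shear governs: 40.1 kips.

40.1 kips (bolt shear governs)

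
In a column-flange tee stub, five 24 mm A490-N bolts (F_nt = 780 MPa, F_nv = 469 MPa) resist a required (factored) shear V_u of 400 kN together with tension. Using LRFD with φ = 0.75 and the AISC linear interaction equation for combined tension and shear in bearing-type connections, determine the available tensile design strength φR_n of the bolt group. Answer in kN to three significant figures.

A_b = π·24²/4 = 452.4 mm²; f_rv = 400 × 1000 / (5 × 452.4) = 176.8 MPa.
F'_nt = 1.3 F_nt − (F_nt / φF_nv) f_rv = 1.3·780 − (780/(0.75·469))·176.8 = 621.9 MPa, capped at F_nt → F'_nt = 621.9 MPa.
R_n = F'_nt · A_b · n = 621.9 × 452.4 × 5 / 1000 = 1407 kN.
Design strength φR_n = 0.75 × 1407 = 1050 kN.

1050 kN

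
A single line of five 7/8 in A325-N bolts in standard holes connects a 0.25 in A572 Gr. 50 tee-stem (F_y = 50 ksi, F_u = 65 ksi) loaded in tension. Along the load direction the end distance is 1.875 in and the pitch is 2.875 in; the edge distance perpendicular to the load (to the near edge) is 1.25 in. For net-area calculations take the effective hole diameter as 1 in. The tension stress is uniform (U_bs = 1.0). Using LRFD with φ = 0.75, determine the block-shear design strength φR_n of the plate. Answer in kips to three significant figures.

Shear plane L_v = 1.875 + 4·2.875 = 13.38 in; A_gv = 13.38 × 0.25 = 3.344 in².
A_nv = (13.38 − 4.5·1) × 0.25 = 2.219 in².
A_nt = (1.25 − 0.5·1) × 0.25 = 0.1875 in².
0.6 F_u A_nv = 86.53 kips; 0.6 F_y A_gv = 100.3 kips → shear rupture governs the shear term.
R_n = 86.53 + 1.0 × 65 × 0.1875 = 98.72 kips.
Design strength φR_n = 0.75 × 98.72 = 74 kips.

74 kips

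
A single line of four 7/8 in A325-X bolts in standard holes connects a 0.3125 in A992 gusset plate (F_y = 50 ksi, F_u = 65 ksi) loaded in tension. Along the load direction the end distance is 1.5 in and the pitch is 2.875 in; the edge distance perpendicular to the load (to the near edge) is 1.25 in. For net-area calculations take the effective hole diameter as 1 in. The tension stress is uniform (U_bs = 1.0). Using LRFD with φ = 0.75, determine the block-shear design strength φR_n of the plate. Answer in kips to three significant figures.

72 kips

Shear plane L_v = 1.5 + 3·2.875 = 10.12 in; A_gv = 10.12 × 0.3125 = 3.164 in².
A_nv = (10.12 − 3.5·1) × 0.3125 = 2.07 in².
A_nt = (1.25 − 0.5·1) × 0.3125 = 0.2344 in².
0.6 F_u A_nv = 80.74 kips; 0.6 F_y A_gv = 94.92 kips → shear rupture governs the shear term.
R_n = 80.74 + 1.0 × 65 × 0.2344 = 95.98 kips.
Design strength φR_n = 0.75 × 95.98 = 72 kips.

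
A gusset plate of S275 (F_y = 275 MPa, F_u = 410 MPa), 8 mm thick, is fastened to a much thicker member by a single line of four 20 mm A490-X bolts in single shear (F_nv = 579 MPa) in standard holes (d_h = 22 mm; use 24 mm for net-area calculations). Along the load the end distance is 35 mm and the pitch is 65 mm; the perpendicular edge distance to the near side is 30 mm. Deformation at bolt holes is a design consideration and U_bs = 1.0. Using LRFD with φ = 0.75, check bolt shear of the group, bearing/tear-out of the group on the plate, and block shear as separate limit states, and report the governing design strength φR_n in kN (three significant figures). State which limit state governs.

Bolt shear: A_b = π·20²/4 = 314.2 mm²; R_n = 579 × 314.2 × 4 × 1 / 1000 = 727.6 kN → 0.75 × 727.6 = 546 kN.
Bearing: edge l_c = 24, r_n = 94.46 kN; interior l_c = 43, r_n = 157.4 kN; R_n = 94.46 + 3·157.4 = 566.8 kN → 425 kN.
Block shear: A_gv = 1840, A_nv = 1168, A_nt = 144 mm²; R_n = min(0.6F_uA_nv, 0.6F_yA_gv) + U_bs·F_u·A_nt = 346.4 kN → 260 kN.
Block shear governs: 260 kN.

260 kN (block shear governs)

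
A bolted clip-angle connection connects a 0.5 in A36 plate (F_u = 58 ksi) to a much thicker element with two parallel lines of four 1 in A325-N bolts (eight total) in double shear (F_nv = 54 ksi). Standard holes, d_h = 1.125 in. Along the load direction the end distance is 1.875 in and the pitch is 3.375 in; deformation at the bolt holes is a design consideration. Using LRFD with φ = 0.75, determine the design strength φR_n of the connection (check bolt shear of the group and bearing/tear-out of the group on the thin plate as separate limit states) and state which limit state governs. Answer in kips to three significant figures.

382 kips (bearing governs)

Bolt shear: A_b = π·1²/4 = 0.7854 in²; R_n = 54 × 0.7854 × 8 × 2 = 678.6 kips → 0.75 × 678.6 = 509 kips.
Bearing (1.2 l_c t F_u ≤ 2.4 d t F_u): upper limit = 2.4·1·0.5·58 = 69.6 kips.
  Edge l_c = 1.875 − 1.125/2 = 1.312 → r_n = 45.67 kips; interior l_c = 3.375 − 1.125 = 2.25 → r_n = 69.6 kips.
  R_n,bearing = 2·45.67 + 6·69.6 = 508.9 kips → 0.75 × 508.9 = 382 kips.
Bearing governs: 382 kips.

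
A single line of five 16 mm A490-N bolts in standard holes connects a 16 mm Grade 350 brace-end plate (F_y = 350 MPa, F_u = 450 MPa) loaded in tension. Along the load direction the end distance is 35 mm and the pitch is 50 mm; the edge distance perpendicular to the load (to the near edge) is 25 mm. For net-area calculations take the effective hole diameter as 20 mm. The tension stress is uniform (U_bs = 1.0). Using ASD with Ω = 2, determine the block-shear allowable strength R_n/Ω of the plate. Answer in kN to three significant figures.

367 kN

Shear plane L_v = 35 + 4·50 = 235 mm; A_gv = 235 × 16 = 3760 mm².
A_nv = (235 − 4.5·20) × 16 = 2320 mm².
A_nt = (25 − 0.5·20) × 16 = 240 mm².
0.6 F_u A_nv = 626.4 kN; 0.6 F_y A_gv = 789.6 kN → shear rupture governs the shear term.
R_n = 626.4 + 1.0 × 450 × 240 / 1000 = 734.4 kN.
Allowable strength R_n/Ω = 734.4 / 2 = 367 kN.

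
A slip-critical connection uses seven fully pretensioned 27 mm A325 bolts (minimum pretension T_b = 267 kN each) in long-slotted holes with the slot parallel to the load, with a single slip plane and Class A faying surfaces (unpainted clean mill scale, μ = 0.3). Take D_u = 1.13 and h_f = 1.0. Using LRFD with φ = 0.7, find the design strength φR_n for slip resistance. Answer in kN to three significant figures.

444 kN

R_n = μ · D_u · h_f · T_b · n_s · n_b = 0.3 × 1.13 × 1.0 × 267 × 1 × 7 = 633.6 kN.
Design strength φR_n = 0.7 × 633.6 = 444 kN.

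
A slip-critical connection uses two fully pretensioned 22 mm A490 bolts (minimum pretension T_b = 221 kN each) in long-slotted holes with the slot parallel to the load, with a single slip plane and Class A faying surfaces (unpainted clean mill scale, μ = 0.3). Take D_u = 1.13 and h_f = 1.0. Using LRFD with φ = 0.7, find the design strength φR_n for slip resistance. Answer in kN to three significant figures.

105 kN

R_n = μ · D_u · h_f · T_b · n_s · n_b = 0.3 × 1.13 × 1.0 × 221 × 1 × 2 = 149.8 kN.
Design strength φR_n = 0.7 × 149.8 = 105 kN.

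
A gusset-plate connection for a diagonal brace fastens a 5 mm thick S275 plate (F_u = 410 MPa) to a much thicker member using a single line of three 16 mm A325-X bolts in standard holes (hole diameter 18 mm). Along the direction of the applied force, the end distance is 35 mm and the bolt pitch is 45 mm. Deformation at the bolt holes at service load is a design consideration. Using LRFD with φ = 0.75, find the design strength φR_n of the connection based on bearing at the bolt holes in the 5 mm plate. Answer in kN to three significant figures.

148 kN

Per bolt r_n = 1.2 l_c t F_u ≤ 2.4 d t F_u; upper limit = 2.4 × 16 × 5 × 410 / 1000 = 78.72 kN.
Edge bolt: l_c = 35 − 18/2 = 26 mm → 1.2 × 26 × 5 × 410 / 1000 = 63.96 → r_n = 63.96 kN.
Interior bolts: l_c = 45 − 18 = 27 mm → 1.2 × 27 × 5 × 410 / 1000 = 66.42 → r_n = 66.42 kN.
R_n = 1 × 63.96 + 2 × 66.42 = 196.8 kN.
Design strength φR_n = 0.75 × 196.8 = 148 kN.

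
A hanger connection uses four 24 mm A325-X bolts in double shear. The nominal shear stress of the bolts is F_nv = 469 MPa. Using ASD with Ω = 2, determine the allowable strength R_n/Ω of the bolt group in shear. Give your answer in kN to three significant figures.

A_b = π × 24² / 4 = 452.4 mm².
R_n = F_nv · A_b · n · n_s = 469 × 452.4 × 4 × 2 / 1000 = 1697 kN.
Allowable strength R_n/Ω = 1697 / 2 = 849 kN.

849 kN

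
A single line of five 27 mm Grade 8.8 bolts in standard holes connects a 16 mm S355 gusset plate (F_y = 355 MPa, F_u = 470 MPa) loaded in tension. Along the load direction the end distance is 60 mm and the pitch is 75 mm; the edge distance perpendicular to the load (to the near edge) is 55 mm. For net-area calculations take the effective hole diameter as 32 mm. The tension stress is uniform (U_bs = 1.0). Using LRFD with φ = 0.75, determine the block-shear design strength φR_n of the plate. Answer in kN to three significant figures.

951 kN

Shear plane L_v = 60 + 4·75 = 360 mm; A_gv = 360 × 16 = 5760 mm².
A_nv = (360 − 4.5·32) × 16 = 3456 mm².
A_nt = (55 − 0.5·32) × 16 = 624 mm².
0.6 F_u A_nv = 974.6 kN; 0.6 F_y A_gv = 1227 kN → shear rupture governs the shear term.
R_n = 974.6 + 1.0 × 470 × 624 / 1000 = 1268 kN.
Design strength φR_n = 0.75 × 1268 = 951 kN.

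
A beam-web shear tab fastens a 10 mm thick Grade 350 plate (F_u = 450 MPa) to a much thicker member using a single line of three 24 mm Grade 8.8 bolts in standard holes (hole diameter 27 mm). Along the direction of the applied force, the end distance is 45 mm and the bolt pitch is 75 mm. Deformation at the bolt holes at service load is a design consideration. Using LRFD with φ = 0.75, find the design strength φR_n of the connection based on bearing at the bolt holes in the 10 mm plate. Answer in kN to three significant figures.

Per bolt r_n = 1.2 l_c t F_u ≤ 2.4 d t F_u; upper limit = 2.4 × 24 × 10 × 450 / 1000 = 259.2 kN.
Edge bolt: l_c = 45 − 27/2 = 31.5 mm → 1.2 × 31.5 × 10 × 450 / 1000 = 170.1 → r_n = 170.1 kN.
Interior bolts: l_c = 75 − 27 = 48 mm → 1.2 × 48 × 10 × 450 / 1000 = 259.2 → r_n = 259.2 kN.
R_n = 1 × 170.1 + 2 × 259.2 = 688.5 kN.
Design strength φR_n = 0.75 × 688.5 = 516 kN.

516 kN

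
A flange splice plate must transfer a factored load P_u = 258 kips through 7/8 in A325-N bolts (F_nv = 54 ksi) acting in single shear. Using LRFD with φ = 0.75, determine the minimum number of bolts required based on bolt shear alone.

A_b = π·0.875²/4 = 0.6013 in².
Per-bolt design strength φR_n = 0.75 × 54 × 0.6013 × 1 = 24.35 kips.
n ≥ 258 / 24.35 = 10.59 → use 11 bolts.

11 bolts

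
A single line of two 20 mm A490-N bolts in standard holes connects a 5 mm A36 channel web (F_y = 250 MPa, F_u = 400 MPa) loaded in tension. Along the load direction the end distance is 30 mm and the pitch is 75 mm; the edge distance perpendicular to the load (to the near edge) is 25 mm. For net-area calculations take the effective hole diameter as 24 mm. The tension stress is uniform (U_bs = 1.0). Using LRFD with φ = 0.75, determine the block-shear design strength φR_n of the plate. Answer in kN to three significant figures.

Shear plane L_v = 30 + 1·75 = 105 mm; A_gv = 105 × 5 = 525 mm².
A_nv = (105 − 1.5·24) × 5 = 345 mm².
A_nt = (25 − 0.5·24) × 5 = 65 mm².
0.6 F_u A_nv = 82.8 kN; 0.6 F_y A_gv = 78.75 kN → shear yielding governs the shear term.
R_n = 78.75 + 1.0 × 400 × 65 / 1000 = 104.8 kN.
Design strength φR_n = 0.75 × 104.8 = 78.6 kN.

78.6 kN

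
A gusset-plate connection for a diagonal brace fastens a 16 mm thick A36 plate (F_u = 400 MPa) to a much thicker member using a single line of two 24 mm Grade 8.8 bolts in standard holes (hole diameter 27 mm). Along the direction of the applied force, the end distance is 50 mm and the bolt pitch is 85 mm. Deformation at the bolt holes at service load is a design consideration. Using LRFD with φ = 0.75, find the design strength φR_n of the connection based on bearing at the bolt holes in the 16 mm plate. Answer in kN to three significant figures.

487 kN

Per bolt r_n = 1.2 l_c t F_u ≤ 2.4 d t F_u; upper limit = 2.4 × 24 × 16 × 400 / 1000 = 368.6 kN.
Edge bolt: l_c = 50 − 27/2 = 36.5 mm → 1.2 × 36.5 × 16 × 400 / 1000 = 280.3 → r_n = 280.3 kN.
Interior bolts: l_c = 85 − 27 = 58 mm → 1.2 × 58 × 16 × 400 / 1000 = 445.4 → r_n = 368.6 kN.
R_n = 1 × 280.3 + 1 × 368.6 = 649 kN.
Design strength φR_n = 0.75 × 649 = 487 kN.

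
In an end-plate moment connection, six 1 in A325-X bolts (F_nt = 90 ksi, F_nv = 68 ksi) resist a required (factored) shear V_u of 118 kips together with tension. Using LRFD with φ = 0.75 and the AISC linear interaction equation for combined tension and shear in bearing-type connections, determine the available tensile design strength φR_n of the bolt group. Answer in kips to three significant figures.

257 kips

A_b = π·1²/4 = 0.7854 in²; f_rv = 118 / (6 × 0.7854) = 25.04 ksi.
F'_nt = 1.3 F_nt − (F_nt / φF_nv) f_rv = 1.3·90 − (90/(0.75·68))·25.04 = 72.81 ksi, capped at F_nt → F'_nt = 72.81 ksi.
R_n = F'_nt · A_b · n = 72.81 × 0.7854 × 6 = 343.1 kips.
Design strength φR_n = 0.75 × 343.1 = 257 kips.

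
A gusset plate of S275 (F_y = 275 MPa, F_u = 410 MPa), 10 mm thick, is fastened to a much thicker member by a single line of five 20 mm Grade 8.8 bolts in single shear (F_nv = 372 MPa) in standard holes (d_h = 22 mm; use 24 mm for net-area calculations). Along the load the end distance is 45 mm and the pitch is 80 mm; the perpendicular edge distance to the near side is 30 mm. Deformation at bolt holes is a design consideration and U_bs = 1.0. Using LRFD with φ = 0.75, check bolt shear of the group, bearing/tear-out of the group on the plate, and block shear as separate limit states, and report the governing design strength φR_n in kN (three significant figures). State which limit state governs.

Bolt shear: A_b = π·20²/4 = 314.2 mm²; R_n = 372 × 314.2 × 5 × 1 / 1000 = 584.3 kN → 0.75 × 584.3 = 438 kN.
Bearing: edge l_c = 34, r_n = 167.3 kN; interior l_c = 58, r_n = 196.8 kN; R_n = 167.3 + 4·196.8 = 954.5 kN → 716 kN.
Block shear: A_gv = 3650, A_nv = 2570, A_nt = 180 mm²; R_n = min(0.6F_uA_nv, 0.6F_yA_gv) + U_bs·F_u·A_nt = 676.1 kN → 507 kN.
Bolt shear governs: 438 kN.

438 kN (bolt shear governs)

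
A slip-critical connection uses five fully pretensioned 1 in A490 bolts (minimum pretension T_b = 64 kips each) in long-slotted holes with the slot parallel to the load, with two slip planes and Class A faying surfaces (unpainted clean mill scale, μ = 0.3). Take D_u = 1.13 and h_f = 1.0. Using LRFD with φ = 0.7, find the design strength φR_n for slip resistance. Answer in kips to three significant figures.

R_n = μ · D_u · h_f · T_b · n_s · n_b = 0.3 × 1.13 × 1.0 × 64 × 2 × 5 = 217 kips.
Design strength φR_n = 0.7 × 217 = 152 kips.

152 kips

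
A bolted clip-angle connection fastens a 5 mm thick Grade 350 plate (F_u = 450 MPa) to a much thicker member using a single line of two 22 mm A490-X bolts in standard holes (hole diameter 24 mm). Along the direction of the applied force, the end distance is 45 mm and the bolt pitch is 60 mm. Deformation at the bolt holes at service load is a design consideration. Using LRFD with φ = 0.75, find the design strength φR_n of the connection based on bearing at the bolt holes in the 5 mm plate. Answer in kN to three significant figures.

Per bolt r_n = 1.2 l_c t F_u ≤ 2.4 d t F_u; upper limit = 2.4 × 22 × 5 × 450 / 1000 = 118.8 kN.
Edge bolt: l_c = 45 − 24/2 = 33 mm → 1.2 × 33 × 5 × 450 / 1000 = 89.1 → r_n = 89.1 kN.
Interior bolts: l_c = 60 − 24 = 36 mm → 1.2 × 36 × 5 × 450 / 1000 = 97.2 → r_n = 97.2 kN.
R_n = 1 × 89.1 + 1 × 97.2 = 186.3 kN.
Design strength φR_n = 0.75 × 186.3 = 140 kN.

140 kN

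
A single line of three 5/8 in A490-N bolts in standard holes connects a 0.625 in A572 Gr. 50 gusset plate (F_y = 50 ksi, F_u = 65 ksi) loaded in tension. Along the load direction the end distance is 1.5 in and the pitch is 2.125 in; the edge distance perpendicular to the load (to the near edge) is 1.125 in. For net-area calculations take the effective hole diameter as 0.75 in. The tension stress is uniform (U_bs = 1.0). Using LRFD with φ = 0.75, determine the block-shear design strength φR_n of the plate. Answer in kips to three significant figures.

93.7 kips

Shear plane L_v = 1.5 + 2·2.125 = 5.75 in; A_gv = 5.75 × 0.625 = 3.594 in².
A_nv = (5.75 − 2.5·0.75) × 0.625 = 2.422 in².
A_nt = (1.125 − 0.5·0.75) × 0.625 = 0.4688 in².
0.6 F_u A_nv = 94.45 kips; 0.6 F_y A_gv = 107.8 kips → shear rupture governs the shear term.
R_n = 94.45 + 1.0 × 65 × 0.4688 = 124.9 kips.
Design strength φR_n = 0.75 × 124.9 = 93.7 kips.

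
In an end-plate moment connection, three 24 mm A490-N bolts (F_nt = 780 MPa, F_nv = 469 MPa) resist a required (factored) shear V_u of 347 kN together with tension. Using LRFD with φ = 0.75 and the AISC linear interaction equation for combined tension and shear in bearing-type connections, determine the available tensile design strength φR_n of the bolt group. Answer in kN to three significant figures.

A_b = π·24²/4 = 452.4 mm²; f_rv = 347 × 1000 / (3 × 452.4) = 255.7 MPa.
F'_nt = 1.3 F_nt − (F_nt / φF_nv) f_rv = 1.3·780 − (780/(0.75·469))·255.7 = 447 MPa, capped at F_nt → F'_nt = 447 MPa.
R_n = F'_nt · A_b · n = 447 × 452.4 × 3 / 1000 = 606.7 kN.
Design strength φR_n = 0.75 × 606.7 = 455 kN.

455 kN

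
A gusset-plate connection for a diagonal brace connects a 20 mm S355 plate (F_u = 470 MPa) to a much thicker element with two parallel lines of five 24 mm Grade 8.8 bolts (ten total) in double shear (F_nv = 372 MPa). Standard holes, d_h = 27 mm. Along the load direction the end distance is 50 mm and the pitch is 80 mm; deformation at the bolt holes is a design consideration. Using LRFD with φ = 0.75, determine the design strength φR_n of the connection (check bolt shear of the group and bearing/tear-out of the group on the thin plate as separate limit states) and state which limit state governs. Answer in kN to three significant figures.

2520 kN (bolt shear governs)

Bolt shear: A_b = π·24²/4 = 452.4 mm²; R_n = 372 × 452.4 × 10 × 2 / 1000 = 3366 kN → 0.75 × 3366 = 2520 kN.
Bearing (1.2 l_c t F_u ≤ 2.4 d t F_u): upper limit = 2.4·24·20·470 / 1000 = 541.4 kN.
  Edge l_c = 50 − 27/2 = 36.5 → r_n = 411.7 kN; interior l_c = 80 − 27 = 53 → r_n = 541.4 kN.
  R_n,bearing = 2·411.7 + 8·541.4 = 5155 kN → 0.75 × 5155 = 3870 kN.
Bolt shear governs: 2520 kN.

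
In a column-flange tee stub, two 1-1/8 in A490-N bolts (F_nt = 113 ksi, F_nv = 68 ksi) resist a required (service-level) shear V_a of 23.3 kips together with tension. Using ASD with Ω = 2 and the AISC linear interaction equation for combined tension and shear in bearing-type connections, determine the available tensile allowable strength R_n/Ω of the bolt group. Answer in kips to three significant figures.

A_b = π·1.125²/4 = 0.994 in²; f_rv = 23.3 / (2 × 0.994) = 11.72 ksi.
F'_nt = 1.3 F_nt − (Ω F_nt / F_nv) f_rv = 1.3·113 − (2·113/68)·11.72 = 107.9 ksi, capped at F_nt → F'_nt = 107.9 ksi.
R_n = F'_nt · A_b · n = 107.9 × 0.994 × 2 = 214.6 kips.
Allowable strength R_n/Ω = 214.6 / 2 = 107 kips.

107 kips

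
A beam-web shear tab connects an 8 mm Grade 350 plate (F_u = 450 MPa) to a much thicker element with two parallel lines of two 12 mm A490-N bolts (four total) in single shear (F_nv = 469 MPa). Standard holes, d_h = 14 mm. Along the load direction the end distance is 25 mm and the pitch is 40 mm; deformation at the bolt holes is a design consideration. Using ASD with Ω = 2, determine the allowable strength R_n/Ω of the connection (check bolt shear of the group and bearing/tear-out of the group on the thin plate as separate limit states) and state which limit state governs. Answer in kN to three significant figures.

106 kN (bolt shear governs)

Bolt shear: A_b = π·12²/4 = 113.1 mm²; R_n = 469 × 113.1 × 4 × 1 / 1000 = 212.2 kN → 212.2 / 2 = 106 kN.
Bearing (1.2 l_c t F_u ≤ 2.4 d t F_u): upper limit = 2.4·12·8·450 / 1000 = 103.7 kN.
  Edge l_c = 25 − 14/2 = 18 → r_n = 77.76 kN; interior l_c = 40 − 14 = 26 → r_n = 103.7 kN.
  R_n,bearing = 2·77.76 + 2·103.7 = 362.9 kN → 362.9 / 2 = 181 kN.
Bolt shear governs: 106 kN.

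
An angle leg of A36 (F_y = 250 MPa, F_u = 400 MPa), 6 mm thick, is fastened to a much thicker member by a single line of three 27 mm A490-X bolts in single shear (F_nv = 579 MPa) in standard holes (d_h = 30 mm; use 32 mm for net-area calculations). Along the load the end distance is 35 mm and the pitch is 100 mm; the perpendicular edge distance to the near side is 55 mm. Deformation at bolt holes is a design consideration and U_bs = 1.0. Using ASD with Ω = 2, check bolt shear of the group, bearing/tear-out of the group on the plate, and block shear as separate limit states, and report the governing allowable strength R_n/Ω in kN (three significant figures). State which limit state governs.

Bolt shear: A_b = π·27²/4 = 572.6 mm²; R_n = 579 × 572.6 × 3 × 1 / 1000 = 994.5 kN → 994.5 / 2 = 497 kN.
Bearing: edge l_c = 20, r_n = 57.6 kN; interior l_c = 70, r_n = 155.5 kN; R_n = 57.6 + 2·155.5 = 368.6 kN → 184 kN.
Block shear: A_gv = 1410, A_nv = 930, A_nt = 234 mm²; R_n = min(0.6F_uA_nv, 0.6F_yA_gv) + U_bs·F_u·A_nt = 305.1 kN → 153 kN.
Block shear governs: 153 kN.

153 kN (block shear governs)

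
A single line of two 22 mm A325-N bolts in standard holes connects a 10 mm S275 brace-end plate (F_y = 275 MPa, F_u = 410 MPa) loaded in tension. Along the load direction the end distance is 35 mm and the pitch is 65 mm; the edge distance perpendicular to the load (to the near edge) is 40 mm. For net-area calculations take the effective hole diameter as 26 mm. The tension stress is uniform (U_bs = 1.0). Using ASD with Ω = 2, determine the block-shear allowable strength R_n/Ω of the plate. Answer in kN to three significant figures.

Shear plane L_v = 35 + 1·65 = 100 mm; A_gv = 100 × 10 = 1000 mm².
A_nv = (100 − 1.5·26) × 10 = 610 mm².
A_nt = (40 − 0.5·26) × 10 = 270 mm².
0.6 F_u A_nv = 150.1 kN; 0.6 F_y A_gv = 165 kN → shear rupture governs the shear term.
R_n = 150.1 + 1.0 × 410 × 270 / 1000 = 260.8 kN.
Allowable strength R_n/Ω = 260.8 / 2 = 130 kN.

130 kN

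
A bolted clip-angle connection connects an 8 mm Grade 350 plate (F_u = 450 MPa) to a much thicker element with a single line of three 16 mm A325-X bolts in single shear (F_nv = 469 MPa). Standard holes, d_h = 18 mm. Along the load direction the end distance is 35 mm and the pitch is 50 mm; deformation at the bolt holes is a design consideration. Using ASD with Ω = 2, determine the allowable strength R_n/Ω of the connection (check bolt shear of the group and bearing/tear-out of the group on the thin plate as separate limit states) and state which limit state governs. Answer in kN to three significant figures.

141 kN (bolt shear governs)

Bolt shear: A_b = π·16²/4 = 201.1 mm²; R_n = 469 × 201.1 × 3 × 1 / 1000 = 282.9 kN → 282.9 / 2 = 141 kN.
Bearing (1.2 l_c t F_u ≤ 2.4 d t F_u): upper limit = 2.4·16·8·450 / 1000 = 138.2 kN.
  Edge l_c = 35 − 18/2 = 26 → r_n = 112.3 kN; interior l_c = 50 − 18 = 32 → r_n = 138.2 kN.
  R_n,bearing = 1·112.3 + 2·138.2 = 388.8 kN → 388.8 / 2 = 194 kN.
Bolt shear governs: 141 kN.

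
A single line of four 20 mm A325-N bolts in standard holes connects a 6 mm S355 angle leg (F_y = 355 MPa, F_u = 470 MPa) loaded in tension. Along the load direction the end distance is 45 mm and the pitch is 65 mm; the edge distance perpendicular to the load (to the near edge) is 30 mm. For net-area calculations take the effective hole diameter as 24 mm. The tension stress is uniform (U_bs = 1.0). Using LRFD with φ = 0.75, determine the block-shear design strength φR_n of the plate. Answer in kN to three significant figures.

Shear plane L_v = 45 + 3·65 = 240 mm; A_gv = 240 × 6 = 1440 mm².
A_nv = (240 − 3.5·24) × 6 = 936 mm².
A_nt = (30 − 0.5·24) × 6 = 108 mm².
0.6 F_u A_nv = 264 kN; 0.6 F_y A_gv = 306.7 kN → shear rupture governs the shear term.
R_n = 264 + 1.0 × 470 × 108 / 1000 = 314.7 kN.
Design strength φR_n = 0.75 × 314.7 = 236 kN.

236 kN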